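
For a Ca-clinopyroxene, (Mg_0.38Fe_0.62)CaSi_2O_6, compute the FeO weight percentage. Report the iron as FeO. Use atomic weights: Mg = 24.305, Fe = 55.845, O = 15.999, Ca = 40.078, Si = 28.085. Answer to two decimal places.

18.87 wt%

Formula mass = 236.102 g/mol.
0.62 Fe → 0.6200 mol FeO per formula unit; M(FeO) = 71.844, so FeO mass = 44.543 g.
44.543/236.102 × 100 = 18.87 wt%.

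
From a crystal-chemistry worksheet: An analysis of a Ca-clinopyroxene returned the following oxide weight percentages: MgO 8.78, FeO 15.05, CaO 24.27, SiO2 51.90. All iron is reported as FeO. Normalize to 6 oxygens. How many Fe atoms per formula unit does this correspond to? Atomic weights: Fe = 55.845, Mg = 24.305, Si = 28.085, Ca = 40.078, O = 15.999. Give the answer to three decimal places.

MgO: 8.78/40.304 = 0.21784 mol → 0.21784 mol Mg, 0.21784 mol O.
FeO: 15.05/71.844 = 0.20948 mol → 0.20948 mol Fe, 0.20948 mol O.
CaO: 24.27/56.077 = 0.43280 mol → 0.43280 mol Ca, 0.43280 mol O.
SiO2: 51.90/60.083 = 0.86381 mol → 0.86381 mol Si, 1.72762 mol O.
Total oxygen = 2.58774 mol. Normalization factor = 6/2.58774 = 2.31863.
Fe per 6 O = 0.20948 × 2.31863 = 0.486.

0.486 Fe apfu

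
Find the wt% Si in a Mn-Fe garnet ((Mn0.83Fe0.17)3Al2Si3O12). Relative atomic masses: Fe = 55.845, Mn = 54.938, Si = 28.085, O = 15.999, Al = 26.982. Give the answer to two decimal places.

Molar mass of (Mn0.83Fe0.17)3Al2Si3O12: 2.49×54.938 + 0.51×55.845 + 2×26.982 + 3×28.085 + 12×15.999 = 495.484 g/mol.
Mass of Si per formula unit: 3 × 28.085 = 84.255 g.
Weight fraction Si = 84.255 / 495.484 = 0.1700.

17.00 weight percent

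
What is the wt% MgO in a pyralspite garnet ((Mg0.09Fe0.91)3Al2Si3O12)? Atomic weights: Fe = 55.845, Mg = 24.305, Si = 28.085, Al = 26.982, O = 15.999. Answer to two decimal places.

2.22 wt%

M((Mg0.09Fe0.91)3Al2Si3O12) = 489.226 g/mol; M(MgO) = 40.304 g/mol.
Moles MgO per formula unit = 0.27 Mg ÷ 1 = 0.2700.
MgO fraction = (0.2700 × 40.304) / 489.226 = 10.882/489.226 = 0.0222.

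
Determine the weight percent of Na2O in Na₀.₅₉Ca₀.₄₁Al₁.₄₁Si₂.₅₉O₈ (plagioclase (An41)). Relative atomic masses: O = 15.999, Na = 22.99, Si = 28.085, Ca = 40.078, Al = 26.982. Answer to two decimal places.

6.80 wt%

Molar mass of Na₀.₅₉Ca₀.₄₁Al₁.₄₁Si₂.₅₉O₈ = 0.59×22.99 + 0.41×40.078 + 1.41×26.982 + 2.59×28.085 + 8×15.999 = 268.773 g/mol.
Each formula unit contains 0.59 Na, equivalent to 0.59/2 = 0.2950 mol Na2O.
M(Na2O) = 2×22.99 + 1×15.999 = 61.979 g/mol.
Mass of Na2O per formula unit = 0.2950 × 61.979 = 18.284 g.
Na2O wt% = 18.284 / 268.773 × 100 = 6.80%.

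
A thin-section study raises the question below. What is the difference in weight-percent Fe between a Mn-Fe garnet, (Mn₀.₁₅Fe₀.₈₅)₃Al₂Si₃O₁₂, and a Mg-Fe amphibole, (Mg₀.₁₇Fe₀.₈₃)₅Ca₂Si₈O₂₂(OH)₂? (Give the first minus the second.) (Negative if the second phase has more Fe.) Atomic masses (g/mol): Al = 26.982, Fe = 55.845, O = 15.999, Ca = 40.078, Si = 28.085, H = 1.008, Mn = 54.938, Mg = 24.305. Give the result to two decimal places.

First mineral: 142.405 g Fe in 497.334 g formula = 28.63 wt% Fe.
Second mineral: 231.757 g Fe in 943.244 g formula = 24.57 wt% Fe.
28.63% − 24.57% gives a difference of 4.06 percentage points.

4.06 percentage points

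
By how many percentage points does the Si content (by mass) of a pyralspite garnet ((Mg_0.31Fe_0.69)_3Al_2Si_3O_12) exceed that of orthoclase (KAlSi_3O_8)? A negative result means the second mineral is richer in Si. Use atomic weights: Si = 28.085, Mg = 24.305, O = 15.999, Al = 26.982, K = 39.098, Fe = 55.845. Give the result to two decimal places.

First mineral: 84.255 g Si in 468.410 g formula = 17.99 wt% Si.
Second mineral: 84.255 g Si in 278.327 g formula = 30.27 wt% Si.
17.99% − 30.27% gives a difference of -12.28 percentage points.

-12.28 percentage points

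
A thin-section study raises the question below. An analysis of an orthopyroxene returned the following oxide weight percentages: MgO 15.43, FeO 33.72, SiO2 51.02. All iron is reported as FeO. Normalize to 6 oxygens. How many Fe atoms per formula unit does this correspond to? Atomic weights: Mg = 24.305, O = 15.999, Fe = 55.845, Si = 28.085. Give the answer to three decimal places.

MgO (M=40.304): mol = 0.38284; Mg = 0.38284, O = 0.38284.
FeO (M=71.844): mol = 0.46935; Fe = 0.46935, O = 0.46935.
SiO2 (M=60.083): mol = 0.84916; Si = 0.84916, O = 1.69832.
ΣO = 2.55051; factor = 6/ΣO = 2.35247.
Fe apfu = 0.46935 × 2.35247 = 1.104.

1.104 Fe apfu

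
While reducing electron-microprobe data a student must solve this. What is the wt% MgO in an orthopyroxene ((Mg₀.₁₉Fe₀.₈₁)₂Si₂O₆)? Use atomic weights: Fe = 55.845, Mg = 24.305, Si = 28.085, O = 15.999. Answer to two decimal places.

6.08 wt%

Molar mass of (Mg₀.₁₉Fe₀.₈₁)₂Si₂O₆ = 0.38×24.305 + 1.62×55.845 + 2×28.085 + 6×15.999 = 251.869 g/mol.
Each formula unit contains 0.38 Mg, equivalent to 0.38/1 = 0.3800 mol MgO.
M(MgO) = 1×24.305 + 1×15.999 = 40.304 g/mol.
Mass of MgO per formula unit = 0.3800 × 40.304 = 15.316 g.
MgO wt% = 15.316 / 251.869 × 100 = 6.08%.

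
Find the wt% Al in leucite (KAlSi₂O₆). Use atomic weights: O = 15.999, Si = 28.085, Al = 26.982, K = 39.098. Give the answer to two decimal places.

12.36 mass %

M(KAlSi₂O₆) = 218.244 g/mol.
Al contributes 1 × 26.982 = 26.982 g per mole.
26.982/218.244 = 0.1236 → 12.36%.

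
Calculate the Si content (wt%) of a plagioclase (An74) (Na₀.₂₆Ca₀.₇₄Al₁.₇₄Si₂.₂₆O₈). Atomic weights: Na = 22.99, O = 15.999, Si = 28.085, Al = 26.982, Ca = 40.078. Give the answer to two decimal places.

23.16 wt%

Formula mass = 0.26×22.99 + 0.74×40.078 + 1.74×26.982 + 2.26×28.085 + 8×15.999 = 274.048 g/mol, of which 63.472 g is Si.
So Si makes up 63.472/274.048 = 0.2316 of the mass, i.e. 23.16%.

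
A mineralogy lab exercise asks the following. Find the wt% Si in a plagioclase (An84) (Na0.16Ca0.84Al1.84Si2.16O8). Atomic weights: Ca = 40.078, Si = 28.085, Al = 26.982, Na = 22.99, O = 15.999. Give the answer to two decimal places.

Molar mass of Na0.16Ca0.84Al1.84Si2.16O8: 0.16*22.99 + 0.84*40.078 + 1.84*26.982 + 2.16*28.085 + 8*15.999 = 275.646 g/mol.
Mass of Si per formula unit: 2.16 × 28.085 = 60.664 g.
Weight fraction Si = 60.664 / 275.646 = 0.2201.

22.01 wt%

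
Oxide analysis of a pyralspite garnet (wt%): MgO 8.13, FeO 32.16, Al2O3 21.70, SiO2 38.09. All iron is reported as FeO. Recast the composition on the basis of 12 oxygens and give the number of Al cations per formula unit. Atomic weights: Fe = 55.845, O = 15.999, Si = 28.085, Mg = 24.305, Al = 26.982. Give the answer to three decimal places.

1.999 Al apfu

MgO (M=40.304): mol = 0.20172; Mg = 0.20172, O = 0.20172.
FeO (M=71.844): mol = 0.44764; Fe = 0.44764, O = 0.44764.
Al2O3 (M=101.961): mol = 0.21283; Al = 0.42566, O = 0.63849.
SiO2 (M=60.083): mol = 0.63396; Si = 0.63396, O = 1.26792.
ΣO = 2.55577; factor = 12/ΣO = 4.69526.
Al apfu = 0.42566 × 4.69526 = 1.999.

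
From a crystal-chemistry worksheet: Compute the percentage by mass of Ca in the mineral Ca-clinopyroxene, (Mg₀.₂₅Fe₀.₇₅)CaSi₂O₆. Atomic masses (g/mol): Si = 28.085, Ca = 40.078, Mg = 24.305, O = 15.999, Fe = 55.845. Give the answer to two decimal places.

16.69 weight percent

M((Mg₀.₂₅Fe₀.₇₅)CaSi₂O₆) = 240.202 g/mol.
Ca contributes 1 × 40.078 = 40.078 g per mole.
40.078/240.202 = 0.1669 → 16.69%.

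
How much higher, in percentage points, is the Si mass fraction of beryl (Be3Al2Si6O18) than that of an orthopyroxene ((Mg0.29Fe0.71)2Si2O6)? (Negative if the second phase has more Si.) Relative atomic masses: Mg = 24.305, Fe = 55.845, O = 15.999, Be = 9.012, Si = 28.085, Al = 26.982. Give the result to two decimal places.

8.48 percentage points

M(Be3Al2Si6O18) = 537.492 g/mol, so wt% Si = 168.510/537.492 × 100 = 31.35%.
M((Mg0.29Fe0.71)2Si2O6) = 245.561 g/mol, so wt% Si = 56.170/245.561 × 100 = 22.87%.
31.35 − 22.87 = 8.48 pp.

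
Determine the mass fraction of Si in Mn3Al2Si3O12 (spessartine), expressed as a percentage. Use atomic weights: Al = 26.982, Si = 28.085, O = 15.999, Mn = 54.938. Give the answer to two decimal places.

Molar mass of Mn3Al2Si3O12: 3*54.938 + 2*26.982 + 3*28.085 + 12*15.999 = 495.021 g/mol.
Mass of Si per formula unit: 3 × 28.085 = 84.255 g.
Weight fraction Si = 84.255 / 495.021 = 0.1702.

17.02 weight percent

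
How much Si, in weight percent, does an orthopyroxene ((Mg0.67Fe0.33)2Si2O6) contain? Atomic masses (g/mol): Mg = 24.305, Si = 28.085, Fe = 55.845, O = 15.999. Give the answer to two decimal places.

25.35 weight percent

Formula mass = 1.34*24.305 + 0.66*55.845 + 2*28.085 + 6*15.999 = 221.590 g/mol, of which 56.170 g is Si.
So Si makes up 56.170/221.590 = 0.2535 of the mass, i.e. 25.35%.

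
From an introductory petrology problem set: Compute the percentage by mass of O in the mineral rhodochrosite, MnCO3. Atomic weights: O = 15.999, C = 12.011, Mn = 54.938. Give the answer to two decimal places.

41.76 weight percent

Formula mass = 1*54.938 + 1*12.011 + 3*15.999 = 114.946 g/mol, of which 47.997 g is O.
So O makes up 47.997/114.946 = 0.4176 of the mass, i.e. 41.76%.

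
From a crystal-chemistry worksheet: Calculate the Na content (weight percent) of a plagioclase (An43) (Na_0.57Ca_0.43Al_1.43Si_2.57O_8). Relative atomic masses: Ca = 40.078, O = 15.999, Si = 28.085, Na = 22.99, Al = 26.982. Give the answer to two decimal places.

4.87 weight percent

Formula mass = 0.57*22.99 + 0.43*40.078 + 1.43*26.982 + 2.57*28.085 + 8*15.999 = 269.093 g/mol, of which 13.104 g is Na.
So Na makes up 13.104/269.093 = 0.0487 of the mass, i.e. 4.87%.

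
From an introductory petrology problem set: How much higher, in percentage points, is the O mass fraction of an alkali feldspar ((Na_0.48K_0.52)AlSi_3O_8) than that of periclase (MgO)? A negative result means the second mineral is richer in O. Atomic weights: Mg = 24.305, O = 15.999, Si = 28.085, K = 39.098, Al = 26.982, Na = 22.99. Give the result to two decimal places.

First mineral: 127.992 g O in 270.595 g formula = 47.30 wt% O.
Second mineral: 15.999 g O in 40.304 g formula = 39.70 wt% O.
47.30% − 39.70% gives a difference of 7.60 percentage points.

7.60 percentage points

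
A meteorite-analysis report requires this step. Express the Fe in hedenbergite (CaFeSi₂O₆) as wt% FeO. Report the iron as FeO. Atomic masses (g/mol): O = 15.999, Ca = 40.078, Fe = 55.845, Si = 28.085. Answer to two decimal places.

Formula mass = 248.087 g/mol.
1 Fe → 1.0000 mol FeO per formula unit; M(FeO) = 71.844, so FeO mass = 71.844 g.
71.844/248.087 × 100 = 28.96 wt%.

28.96 wt%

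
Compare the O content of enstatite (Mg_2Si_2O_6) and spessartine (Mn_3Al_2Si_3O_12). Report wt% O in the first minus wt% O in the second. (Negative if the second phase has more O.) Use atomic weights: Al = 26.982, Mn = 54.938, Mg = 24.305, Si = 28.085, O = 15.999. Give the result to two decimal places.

M(Mg_2Si_2O_6) = 200.774 g/mol, so wt% O = 95.994/200.774 × 100 = 47.81%.
M(Mn_3Al_2Si_3O_12) = 495.021 g/mol, so wt% O = 191.988/495.021 × 100 = 38.78%.
47.81 − 38.78 = 9.03 pp.

9.03 percentage points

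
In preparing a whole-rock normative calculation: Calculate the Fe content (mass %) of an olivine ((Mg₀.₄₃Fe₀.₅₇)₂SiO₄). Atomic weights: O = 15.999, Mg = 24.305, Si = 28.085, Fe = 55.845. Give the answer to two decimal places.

M((Mg₀.₄₃Fe₀.₅₇)₂SiO₄) = 176.647 g/mol.
Fe contributes 1.14 × 55.845 = 63.663 g per mole.
63.663/176.647 = 0.3604 → 36.04%.

36.04 mass %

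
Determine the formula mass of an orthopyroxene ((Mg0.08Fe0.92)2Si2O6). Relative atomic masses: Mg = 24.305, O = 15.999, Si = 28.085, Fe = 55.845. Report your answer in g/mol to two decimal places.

M = 0.16(24.305) + 1.84(55.845) + 2(28.085) + 6(15.999)

258.81 g/mol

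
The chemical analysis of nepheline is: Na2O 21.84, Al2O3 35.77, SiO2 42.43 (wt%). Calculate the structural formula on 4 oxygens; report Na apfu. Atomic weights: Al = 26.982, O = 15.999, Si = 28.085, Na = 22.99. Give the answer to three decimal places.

21.84 wt% Na2O ÷ 61.979 g/mol = 0.35238 mol, giving 0.70476 Na and 0.35238 O.
35.77 wt% Al2O3 ÷ 101.961 g/mol = 0.35082 mol, giving 0.70164 Al and 1.05246 O.
42.43 wt% SiO2 ÷ 60.083 g/mol = 0.70619 mol, giving 0.70619 Si and 1.41238 O.
Oxygen sums to 2.81722; scaling by 4/2.81722 = 1.41984 puts the formula on 4 O.
Na: 0.70476 × 1.41984 = 1.001 atoms per formula unit.

1.001 Na apfu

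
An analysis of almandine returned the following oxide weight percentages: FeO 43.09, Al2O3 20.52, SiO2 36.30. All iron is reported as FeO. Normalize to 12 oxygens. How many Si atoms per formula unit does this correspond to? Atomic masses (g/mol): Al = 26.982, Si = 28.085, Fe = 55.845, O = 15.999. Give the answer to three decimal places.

3.006 Si apfu

43.09 wt% FeO ÷ 71.844 g/mol = 0.59977 mol, giving 0.59977 Fe and 0.59977 O.
20.52 wt% Al2O3 ÷ 101.961 g/mol = 0.20125 mol, giving 0.40250 Al and 0.60375 O.
36.30 wt% SiO2 ÷ 60.083 g/mol = 0.60416 mol, giving 0.60416 Si and 1.20832 O.
Oxygen sums to 2.41184; scaling by 12/2.41184 = 4.97545 puts the formula on 12 O.
Si: 0.60416 × 4.97545 = 3.006 atoms per formula unit.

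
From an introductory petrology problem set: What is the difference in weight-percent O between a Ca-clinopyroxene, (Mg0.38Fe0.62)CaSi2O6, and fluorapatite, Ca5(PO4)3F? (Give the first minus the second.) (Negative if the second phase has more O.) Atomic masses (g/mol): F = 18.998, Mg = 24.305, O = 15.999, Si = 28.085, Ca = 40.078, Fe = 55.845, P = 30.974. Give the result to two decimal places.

2.59 percentage points

M((Mg0.38Fe0.62)CaSi2O6) = 236.102 g/mol, so wt% O = 95.994/236.102 × 100 = 40.66%.
M(Ca5(PO4)3F) = 504.298 g/mol, so wt% O = 191.988/504.298 × 100 = 38.07%.
40.66 − 38.07 = 2.59 pp.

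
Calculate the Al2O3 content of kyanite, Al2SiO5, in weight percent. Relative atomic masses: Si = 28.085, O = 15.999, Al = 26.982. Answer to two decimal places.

62.92 wt%

Molar mass of Al2SiO5 = 2*26.982 + 1*28.085 + 5*15.999 = 162.044 g/mol.
Each formula unit contains 2 Al, equivalent to 2/2 = 1.0000 mol Al2O3.
M(Al2O3) = 2×26.982 + 3×15.999 = 101.961 g/mol.
Mass of Al2O3 per formula unit = 1.0000 × 101.961 = 101.961 g.
Al2O3 wt% = 101.961 / 162.044 × 100 = 62.92%.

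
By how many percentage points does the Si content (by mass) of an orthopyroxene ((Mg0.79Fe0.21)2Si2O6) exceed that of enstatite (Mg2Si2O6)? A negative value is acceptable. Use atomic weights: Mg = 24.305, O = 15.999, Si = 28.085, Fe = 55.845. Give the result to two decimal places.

-1.73 percentage points

M((Mg0.79Fe0.21)2Si2O6) = 214.021 g/mol, so wt% Si = 56.170/214.021 × 100 = 26.25%.
M(Mg2Si2O6) = 200.774 g/mol, so wt% Si = 56.170/200.774 × 100 = 27.98%.
26.25 − 27.98 = -1.73 pp.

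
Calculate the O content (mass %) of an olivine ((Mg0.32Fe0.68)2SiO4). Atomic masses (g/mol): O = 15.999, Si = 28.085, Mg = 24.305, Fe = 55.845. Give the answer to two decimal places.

34.86 mass %

Formula mass = 0.64×24.305 + 1.36×55.845 + 1×28.085 + 4×15.999 = 183.585 g/mol, of which 63.996 g is O.
So O makes up 63.996/183.585 = 0.3486 of the mass, i.e. 34.86%.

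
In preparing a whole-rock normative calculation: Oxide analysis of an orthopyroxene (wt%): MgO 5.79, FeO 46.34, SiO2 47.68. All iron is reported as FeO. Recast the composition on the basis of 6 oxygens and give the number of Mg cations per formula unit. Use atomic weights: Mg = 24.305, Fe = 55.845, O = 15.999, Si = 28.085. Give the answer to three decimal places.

MgO (M=40.304): mol = 0.14366; Mg = 0.14366, O = 0.14366.
FeO (M=71.844): mol = 0.64501; Fe = 0.64501, O = 0.64501.
SiO2 (M=60.083): mol = 0.79357; Si = 0.79357, O = 1.58714.
ΣO = 2.37581; factor = 6/ΣO = 2.52545.
Mg apfu = 0.14366 × 2.52545 = 0.363.

0.363 Mg apfu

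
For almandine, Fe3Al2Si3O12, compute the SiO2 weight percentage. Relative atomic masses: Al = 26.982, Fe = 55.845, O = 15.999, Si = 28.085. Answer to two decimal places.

36.21 wt%

M(Fe3Al2Si3O12) = 497.742 g/mol; M(SiO2) = 60.083 g/mol.
Moles SiO2 per formula unit = 3 Si ÷ 1 = 3.0000.
SiO2 fraction = (3.0000 × 60.083) / 497.742 = 180.249/497.742 = 0.3621.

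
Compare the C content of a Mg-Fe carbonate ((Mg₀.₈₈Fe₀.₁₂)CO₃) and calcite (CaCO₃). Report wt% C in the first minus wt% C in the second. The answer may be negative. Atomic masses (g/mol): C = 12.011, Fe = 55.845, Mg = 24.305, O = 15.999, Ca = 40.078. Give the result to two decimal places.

C in (Mg₀.₈₈Fe₀.₁₂)CO₃: molar mass 88.098 g/mol; 1×12.011 = 12.011 g → 13.63 wt%.
C in CaCO₃: molar mass 100.086 g/mol; 1×12.011 = 12.011 g → 12.00 wt%.
Difference = 13.63 − 12.00 = 1.63 percentage points.

1.63 percentage points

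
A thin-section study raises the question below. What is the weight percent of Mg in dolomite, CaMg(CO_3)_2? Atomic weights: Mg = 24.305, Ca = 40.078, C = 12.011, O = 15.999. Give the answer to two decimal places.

13.18 mass %

M(CaMg(CO_3)_2) = 184.399 g/mol.
Mg contributes 1 × 24.305 = 24.305 g per mole.
24.305/184.399 = 0.1318 → 13.18%.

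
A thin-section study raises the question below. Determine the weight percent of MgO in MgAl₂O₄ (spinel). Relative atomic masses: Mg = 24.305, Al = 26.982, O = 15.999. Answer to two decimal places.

Molar mass of MgAl₂O₄ = 1×24.305 + 2×26.982 + 4×15.999 = 142.265 g/mol.
Each formula unit contains 1 Mg, equivalent to 1/1 = 1.0000 mol MgO.
M(MgO) = 1×24.305 + 1×15.999 = 40.304 g/mol.
Mass of MgO per formula unit = 1.0000 × 40.304 = 40.304 g.
MgO wt% = 40.304 / 142.265 × 100 = 28.33%.

28.33 wt%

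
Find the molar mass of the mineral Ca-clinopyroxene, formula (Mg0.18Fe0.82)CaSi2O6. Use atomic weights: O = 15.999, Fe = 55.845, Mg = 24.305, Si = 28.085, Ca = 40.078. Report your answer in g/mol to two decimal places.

The formula mass is the sum 0.18×24.305 + 0.82×55.845 + 1×40.078 + 2×28.085 + 6×15.999.

242.41 g/mol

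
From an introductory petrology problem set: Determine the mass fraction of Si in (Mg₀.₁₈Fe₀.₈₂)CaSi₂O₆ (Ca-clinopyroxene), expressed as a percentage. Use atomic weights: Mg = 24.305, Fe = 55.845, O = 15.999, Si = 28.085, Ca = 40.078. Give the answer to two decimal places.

23.17 mass %

M((Mg₀.₁₈Fe₀.₈₂)CaSi₂O₆) = 242.410 g/mol.
Si contributes 2 × 28.085 = 56.170 g per mole.
56.170/242.410 = 0.2317 → 23.17%.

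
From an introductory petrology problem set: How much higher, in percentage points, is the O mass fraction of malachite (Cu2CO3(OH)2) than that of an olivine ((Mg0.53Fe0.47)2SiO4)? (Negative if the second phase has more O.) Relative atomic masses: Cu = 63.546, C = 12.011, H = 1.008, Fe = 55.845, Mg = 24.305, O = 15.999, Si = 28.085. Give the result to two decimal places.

-1.39 percentage points

M(Cu2CO3(OH)2) = 221.114 g/mol, so wt% O = 79.995/221.114 × 100 = 36.18%.
M((Mg0.53Fe0.47)2SiO4) = 170.339 g/mol, so wt% O = 63.996/170.339 × 100 = 37.57%.
36.18 − 37.57 = -1.39 pp.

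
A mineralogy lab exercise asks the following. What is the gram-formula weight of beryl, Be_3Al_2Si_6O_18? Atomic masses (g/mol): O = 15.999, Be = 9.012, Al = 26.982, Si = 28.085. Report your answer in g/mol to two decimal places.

The formula mass is the sum 3*9.012 + 2*26.982 + 6*28.085 + 18*15.999.

537.49 g/mol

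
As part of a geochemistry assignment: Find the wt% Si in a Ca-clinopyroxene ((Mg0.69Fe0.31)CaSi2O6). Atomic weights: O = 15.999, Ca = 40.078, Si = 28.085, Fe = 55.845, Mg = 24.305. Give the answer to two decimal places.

24.82 wt%

Formula mass = 0.69*24.305 + 0.31*55.845 + 1*40.078 + 2*28.085 + 6*15.999 = 226.324 g/mol, of which 56.170 g is Si.
So Si makes up 56.170/226.324 = 0.2482 of the mass, i.e. 24.82%.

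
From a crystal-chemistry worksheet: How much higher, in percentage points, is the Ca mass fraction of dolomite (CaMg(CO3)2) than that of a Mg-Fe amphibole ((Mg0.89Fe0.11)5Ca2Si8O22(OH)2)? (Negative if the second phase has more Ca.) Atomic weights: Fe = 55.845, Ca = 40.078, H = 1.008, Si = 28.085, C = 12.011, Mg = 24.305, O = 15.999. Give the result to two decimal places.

Ca in CaMg(CO3)2: molar mass 184.399 g/mol; 1×40.078 = 40.078 g → 21.73 wt%.
Ca in (Mg0.89Fe0.11)5Ca2Si8O22(OH)2: molar mass 829.700 g/mol; 2×40.078 = 80.156 g → 9.66 wt%.
Difference = 21.73 − 9.66 = 12.07 percentage points.

12.07 percentage points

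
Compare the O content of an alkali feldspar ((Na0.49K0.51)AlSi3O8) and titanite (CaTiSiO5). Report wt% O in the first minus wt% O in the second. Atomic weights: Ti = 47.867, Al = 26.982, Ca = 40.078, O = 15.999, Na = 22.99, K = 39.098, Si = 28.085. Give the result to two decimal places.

First mineral: 127.992 g O in 270.434 g formula = 47.33 wt% O.
Second mineral: 79.995 g O in 196.025 g formula = 40.81 wt% O.
47.33% − 40.81% gives a difference of 6.52 percentage points.

6.52 percentage points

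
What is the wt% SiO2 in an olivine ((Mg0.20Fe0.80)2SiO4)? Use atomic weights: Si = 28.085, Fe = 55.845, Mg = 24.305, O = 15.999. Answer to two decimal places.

Formula mass = 191.155 g/mol.
1 Si → 1.0000 mol SiO2 per formula unit; M(SiO2) = 60.083, so SiO2 mass = 60.083 g.
60.083/191.155 × 100 = 31.43 wt%.

31.43 wt%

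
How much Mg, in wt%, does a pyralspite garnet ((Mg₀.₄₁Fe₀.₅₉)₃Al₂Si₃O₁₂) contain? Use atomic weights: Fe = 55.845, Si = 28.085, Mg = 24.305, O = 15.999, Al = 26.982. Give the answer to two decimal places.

M((Mg₀.₄₁Fe₀.₅₉)₃Al₂Si₃O₁₂) = 458.948 g/mol.
Mg contributes 1.23 × 24.305 = 29.895 g per mole.
29.895/458.948 = 0.0651 → 6.51%.

6.51 wt%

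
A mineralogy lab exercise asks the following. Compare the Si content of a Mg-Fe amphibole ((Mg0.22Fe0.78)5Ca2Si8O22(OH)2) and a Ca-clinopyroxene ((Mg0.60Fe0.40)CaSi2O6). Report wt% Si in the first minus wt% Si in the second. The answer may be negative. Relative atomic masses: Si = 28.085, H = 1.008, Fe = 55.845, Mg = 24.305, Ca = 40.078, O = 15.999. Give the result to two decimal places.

-0.49 percentage points

Si in (Mg0.22Fe0.78)5Ca2Si8O22(OH)2: molar mass 935.359 g/mol; 8×28.085 = 224.680 g → 24.02 wt%.
Si in (Mg0.60Fe0.40)CaSi2O6: molar mass 229.163 g/mol; 2×28.085 = 56.170 g → 24.51 wt%.
Difference = 24.02 − 24.51 = -0.49 percentage points.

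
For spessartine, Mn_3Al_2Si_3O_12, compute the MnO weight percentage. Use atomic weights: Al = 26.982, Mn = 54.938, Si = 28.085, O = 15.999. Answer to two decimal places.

Formula mass = 495.021 g/mol.
3 Mn → 3.0000 mol MnO per formula unit; M(MnO) = 70.937, so MnO mass = 212.811 g.
212.811/495.021 × 100 = 42.99 wt%.

42.99 wt%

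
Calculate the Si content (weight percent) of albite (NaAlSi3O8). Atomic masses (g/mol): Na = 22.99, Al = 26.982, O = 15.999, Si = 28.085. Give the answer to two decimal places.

M(NaAlSi3O8) = 262.219 g/mol.
Si contributes 3 × 28.085 = 84.255 g per mole.
84.255/262.219 = 0.3213 → 32.13%.

32.13 weight percent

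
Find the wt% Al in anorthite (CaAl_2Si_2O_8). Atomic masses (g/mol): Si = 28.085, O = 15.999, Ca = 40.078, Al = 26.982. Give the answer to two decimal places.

M(CaAl_2Si_2O_8) = 278.204 g/mol.
Al contributes 2 × 26.982 = 53.964 g per mole.
53.964/278.204 = 0.1940 → 19.40%.

19.40 weight percent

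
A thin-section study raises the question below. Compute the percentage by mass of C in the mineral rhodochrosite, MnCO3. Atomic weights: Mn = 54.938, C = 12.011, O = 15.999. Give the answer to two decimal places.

10.45 wt%

M(MnCO3) = 114.946 g/mol.
C contributes 1 × 12.011 = 12.011 g per mole.
12.011/114.946 = 0.1045 → 10.45%.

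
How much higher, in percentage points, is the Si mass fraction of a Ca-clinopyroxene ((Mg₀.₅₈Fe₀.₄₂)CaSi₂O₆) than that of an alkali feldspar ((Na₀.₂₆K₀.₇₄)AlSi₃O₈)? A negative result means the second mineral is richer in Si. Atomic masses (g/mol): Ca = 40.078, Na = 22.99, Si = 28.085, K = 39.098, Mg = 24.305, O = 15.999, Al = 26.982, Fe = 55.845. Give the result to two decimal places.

-6.29 percentage points

M((Mg₀.₅₈Fe₀.₄₂)CaSi₂O₆) = 229.794 g/mol, so wt% Si = 56.170/229.794 × 100 = 24.44%.
M((Na₀.₂₆K₀.₇₄)AlSi₃O₈) = 274.139 g/mol, so wt% Si = 84.255/274.139 × 100 = 30.73%.
24.44 − 30.73 = -6.29 pp.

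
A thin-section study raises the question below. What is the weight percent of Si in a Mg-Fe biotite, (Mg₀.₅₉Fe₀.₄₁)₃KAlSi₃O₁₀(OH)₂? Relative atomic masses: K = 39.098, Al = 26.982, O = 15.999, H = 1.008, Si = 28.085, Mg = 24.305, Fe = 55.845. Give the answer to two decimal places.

M((Mg₀.₅₉Fe₀.₄₁)₃KAlSi₃O₁₀(OH)₂) = 456.048 g/mol.
Si contributes 3 × 28.085 = 84.255 g per mole.
84.255/456.048 = 0.1848 → 18.48%.

18.48 weight percent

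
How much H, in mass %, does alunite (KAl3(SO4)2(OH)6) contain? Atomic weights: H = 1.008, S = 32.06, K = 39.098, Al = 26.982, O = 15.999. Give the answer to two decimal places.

1.46 mass %

Molar mass of KAl3(SO4)2(OH)6: 1*39.098 + 3*26.982 + 2*32.06 + 14*15.999 + 6*1.008 = 414.198 g/mol.
Mass of H per formula unit: 6 × 1.008 = 6.048 g.
Weight fraction H = 6.048 / 414.198 = 0.0146.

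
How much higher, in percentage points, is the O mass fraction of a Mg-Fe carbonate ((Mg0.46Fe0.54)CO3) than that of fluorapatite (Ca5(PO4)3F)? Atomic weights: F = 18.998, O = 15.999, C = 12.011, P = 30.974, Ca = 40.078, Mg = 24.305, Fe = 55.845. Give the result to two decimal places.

O in (Mg0.46Fe0.54)CO3: molar mass 101.345 g/mol; 3×15.999 = 47.997 g → 47.36 wt%.
O in Ca5(PO4)3F: molar mass 504.298 g/mol; 12×15.999 = 191.988 g → 38.07 wt%.
Difference = 47.36 − 38.07 = 9.29 percentage points.

9.29 percentage points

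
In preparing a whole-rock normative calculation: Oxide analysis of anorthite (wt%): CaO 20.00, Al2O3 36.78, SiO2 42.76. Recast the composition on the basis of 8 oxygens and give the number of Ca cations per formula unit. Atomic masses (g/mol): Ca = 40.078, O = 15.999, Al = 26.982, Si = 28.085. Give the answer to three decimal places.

0.997 Ca apfu

20.00 wt% CaO ÷ 56.077 g/mol = 0.35665 mol, giving 0.35665 Ca and 0.35665 O.
36.78 wt% Al2O3 ÷ 101.961 g/mol = 0.36073 mol, giving 0.72146 Al and 1.08219 O.
42.76 wt% SiO2 ÷ 60.083 g/mol = 0.71168 mol, giving 0.71168 Si and 1.42336 O.
Oxygen sums to 2.86220; scaling by 8/2.86220 = 2.79505 puts the formula on 8 O.
Ca: 0.35665 × 2.79505 = 0.997 atoms per formula unit.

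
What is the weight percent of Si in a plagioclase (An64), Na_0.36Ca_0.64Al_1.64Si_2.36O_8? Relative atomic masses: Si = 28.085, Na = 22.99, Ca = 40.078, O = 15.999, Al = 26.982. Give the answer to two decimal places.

Formula mass = 0.36×22.99 + 0.64×40.078 + 1.64×26.982 + 2.36×28.085 + 8×15.999 = 272.449 g/mol, of which 66.281 g is Si.
So Si makes up 66.281/272.449 = 0.2433 of the mass, i.e. 24.33%.

24.33 mass %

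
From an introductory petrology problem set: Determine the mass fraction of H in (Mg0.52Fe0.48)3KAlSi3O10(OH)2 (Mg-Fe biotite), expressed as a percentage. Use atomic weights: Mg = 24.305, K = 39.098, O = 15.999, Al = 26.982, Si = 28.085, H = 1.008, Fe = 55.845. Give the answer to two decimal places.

Formula mass = 1.56×24.305 + 1.44×55.845 + 1×39.098 + 1×26.982 + 3×28.085 + 12×15.999 + 2×1.008 = 462.672 g/mol, of which 2.016 g is H.
So H makes up 2.016/462.672 = 0.0044 of the mass, i.e. 0.44%.

0.44 weight percent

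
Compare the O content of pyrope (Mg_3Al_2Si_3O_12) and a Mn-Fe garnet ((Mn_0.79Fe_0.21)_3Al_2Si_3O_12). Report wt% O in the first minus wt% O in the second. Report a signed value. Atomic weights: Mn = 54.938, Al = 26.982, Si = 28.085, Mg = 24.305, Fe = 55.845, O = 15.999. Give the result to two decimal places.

8.89 percentage points

First mineral: 191.988 g O in 403.122 g formula = 47.63 wt% O.
Second mineral: 191.988 g O in 495.592 g formula = 38.74 wt% O.
47.63% − 38.74% gives a difference of 8.89 percentage points.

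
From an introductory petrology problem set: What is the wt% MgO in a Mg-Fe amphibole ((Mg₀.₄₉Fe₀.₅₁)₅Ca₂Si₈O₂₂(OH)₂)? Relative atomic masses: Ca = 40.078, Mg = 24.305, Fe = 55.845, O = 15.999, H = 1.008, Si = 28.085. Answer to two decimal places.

Formula mass = 892.780 g/mol.
2.45 Mg → 2.4500 mol MgO per formula unit; M(MgO) = 40.304, so MgO mass = 98.745 g.
98.745/892.780 × 100 = 11.06 wt%.

11.06 wt%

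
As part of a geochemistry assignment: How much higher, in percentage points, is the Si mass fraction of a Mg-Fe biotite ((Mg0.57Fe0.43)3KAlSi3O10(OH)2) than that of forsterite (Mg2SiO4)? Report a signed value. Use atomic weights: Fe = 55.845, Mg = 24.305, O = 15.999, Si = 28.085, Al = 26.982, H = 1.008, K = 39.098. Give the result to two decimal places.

First mineral: 84.255 g Si in 457.941 g formula = 18.40 wt% Si.
Second mineral: 28.085 g Si in 140.691 g formula = 19.96 wt% Si.
18.40% − 19.96% gives a difference of -1.56 percentage points.

-1.56 percentage points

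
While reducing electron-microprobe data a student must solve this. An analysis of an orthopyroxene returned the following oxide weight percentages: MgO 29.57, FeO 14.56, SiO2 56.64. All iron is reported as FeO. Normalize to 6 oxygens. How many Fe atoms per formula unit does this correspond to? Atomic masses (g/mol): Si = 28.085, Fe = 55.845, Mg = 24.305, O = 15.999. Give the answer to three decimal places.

MgO: 29.57/40.304 = 0.73367 mol → 0.73367 mol Mg, 0.73367 mol O.
FeO: 14.56/71.844 = 0.20266 mol → 0.20266 mol Fe, 0.20266 mol O.
SiO2: 56.64/60.083 = 0.94270 mol → 0.94270 mol Si, 1.88540 mol O.
Total oxygen = 2.82173 mol. Normalization factor = 6/2.82173 = 2.12636.
Fe per 6 O = 0.20266 × 2.12636 = 0.431.

0.431 Fe apfu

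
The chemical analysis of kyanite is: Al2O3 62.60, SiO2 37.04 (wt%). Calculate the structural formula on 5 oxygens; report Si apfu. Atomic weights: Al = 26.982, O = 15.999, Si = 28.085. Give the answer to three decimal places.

1.002 Si apfu

Al2O3 (M=101.961): mol = 0.61396; Al = 1.22792, O = 1.84188.
SiO2 (M=60.083): mol = 0.61648; Si = 0.61648, O = 1.23296.
ΣO = 3.07484; factor = 5/ΣO = 1.62610.
Si apfu = 0.61648 × 1.62610 = 1.002.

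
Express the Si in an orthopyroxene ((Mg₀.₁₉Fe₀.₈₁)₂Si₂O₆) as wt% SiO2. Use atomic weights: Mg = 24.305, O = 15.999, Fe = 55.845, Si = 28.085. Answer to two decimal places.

47.71 wt%

Molar mass of (Mg₀.₁₉Fe₀.₈₁)₂Si₂O₆ = 0.38·24.305 + 1.62·55.845 + 2·28.085 + 6·15.999 = 251.869 g/mol.
Each formula unit contains 2 Si, equivalent to 2/1 = 2.0000 mol SiO2.
M(SiO2) = 1×28.085 + 2×15.999 = 60.083 g/mol.
Mass of SiO2 per formula unit = 2.0000 × 60.083 = 120.166 g.
SiO2 wt% = 120.166 / 251.869 × 100 = 47.71%.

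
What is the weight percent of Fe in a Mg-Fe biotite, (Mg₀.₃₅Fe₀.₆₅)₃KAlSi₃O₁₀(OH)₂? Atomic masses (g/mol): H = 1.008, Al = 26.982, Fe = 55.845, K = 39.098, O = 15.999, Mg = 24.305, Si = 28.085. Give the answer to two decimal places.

22.75 wt%

Formula mass = 1.05*24.305 + 1.95*55.845 + 1*39.098 + 1*26.982 + 3*28.085 + 12*15.999 + 2*1.008 = 478.757 g/mol, of which 108.898 g is Fe.
So Fe makes up 108.898/478.757 = 0.2275 of the mass, i.e. 22.75%.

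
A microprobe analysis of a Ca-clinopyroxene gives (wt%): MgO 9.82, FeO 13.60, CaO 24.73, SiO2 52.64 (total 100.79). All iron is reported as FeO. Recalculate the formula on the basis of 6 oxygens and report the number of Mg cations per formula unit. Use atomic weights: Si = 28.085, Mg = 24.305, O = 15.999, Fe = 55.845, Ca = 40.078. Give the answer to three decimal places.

MgO: 9.82/40.304 = 0.24365 mol → 0.24365 mol Mg, 0.24365 mol O.
FeO: 13.60/71.844 = 0.18930 mol → 0.18930 mol Fe, 0.18930 mol O.
CaO: 24.73/56.077 = 0.44100 mol → 0.44100 mol Ca, 0.44100 mol O.
SiO2: 52.64/60.083 = 0.87612 mol → 0.87612 mol Si, 1.75224 mol O.
Total oxygen = 2.62619 mol. Normalization factor = 6/2.62619 = 2.28468.
Mg per 6 O = 0.24365 × 2.28468 = 0.557.

0.557 Mg apfu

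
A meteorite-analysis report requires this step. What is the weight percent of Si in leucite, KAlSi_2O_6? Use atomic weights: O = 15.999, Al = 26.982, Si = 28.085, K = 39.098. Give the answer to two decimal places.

Molar mass of KAlSi_2O_6: 1·39.098 + 1·26.982 + 2·28.085 + 6·15.999 = 218.244 g/mol.
Mass of Si per formula unit: 2 × 28.085 = 56.170 g.
Weight fraction Si = 56.170 / 218.244 = 0.2574.

25.74 mass %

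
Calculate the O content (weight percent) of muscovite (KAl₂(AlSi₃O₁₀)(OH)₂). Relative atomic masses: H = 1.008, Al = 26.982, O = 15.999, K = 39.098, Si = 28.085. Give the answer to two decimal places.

Molar mass of KAl₂(AlSi₃O₁₀)(OH)₂: 1×39.098 + 3×26.982 + 3×28.085 + 12×15.999 + 2×1.008 = 398.303 g/mol.
Mass of O per formula unit: 12 × 15.999 = 191.988 g.
Weight fraction O = 191.988 / 398.303 = 0.4820.

48.20 weight percent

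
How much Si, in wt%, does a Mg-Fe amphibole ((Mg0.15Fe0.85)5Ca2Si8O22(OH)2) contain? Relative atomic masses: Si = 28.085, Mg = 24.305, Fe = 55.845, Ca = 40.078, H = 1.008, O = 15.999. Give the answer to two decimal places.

23.74 wt%

Molar mass of (Mg0.15Fe0.85)5Ca2Si8O22(OH)2: 0.75*24.305 + 4.25*55.845 + 2*40.078 + 8*28.085 + 24*15.999 + 2*1.008 = 946.398 g/mol.
Mass of Si per formula unit: 8 × 28.085 = 224.680 g.
Weight fraction Si = 224.680 / 946.398 = 0.2374.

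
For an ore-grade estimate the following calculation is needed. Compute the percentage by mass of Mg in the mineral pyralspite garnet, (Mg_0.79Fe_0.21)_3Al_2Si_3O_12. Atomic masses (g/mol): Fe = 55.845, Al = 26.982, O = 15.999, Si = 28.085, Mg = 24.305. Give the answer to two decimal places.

Formula mass = 2.37*24.305 + 0.63*55.845 + 2*26.982 + 3*28.085 + 12*15.999 = 422.992 g/mol, of which 57.603 g is Mg.
So Mg makes up 57.603/422.992 = 0.1362 of the mass, i.e. 13.62%.

13.62 weight percent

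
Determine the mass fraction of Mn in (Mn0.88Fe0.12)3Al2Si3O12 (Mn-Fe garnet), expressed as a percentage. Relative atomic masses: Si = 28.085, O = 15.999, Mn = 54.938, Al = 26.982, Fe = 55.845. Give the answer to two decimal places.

29.28 weight percent

Formula mass = 2.64·54.938 + 0.36·55.845 + 2·26.982 + 3·28.085 + 12·15.999 = 495.348 g/mol, of which 145.036 g is Mn.
So Mn makes up 145.036/495.348 = 0.2928 of the mass, i.e. 29.28%.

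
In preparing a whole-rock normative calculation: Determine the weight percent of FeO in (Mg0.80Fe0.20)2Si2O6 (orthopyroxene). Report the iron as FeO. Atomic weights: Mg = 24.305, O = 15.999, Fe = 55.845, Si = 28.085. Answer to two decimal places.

13.47 wt%

Formula mass = 213.390 g/mol.
0.40 Fe → 0.4000 mol FeO per formula unit; M(FeO) = 71.844, so FeO mass = 28.738 g.
28.738/213.390 × 100 = 13.47 wt%.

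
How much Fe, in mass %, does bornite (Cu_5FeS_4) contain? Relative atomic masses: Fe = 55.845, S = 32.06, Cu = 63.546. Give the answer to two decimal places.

Molar mass of Cu_5FeS_4: 5×63.546 + 1×55.845 + 4×32.06 = 501.815 g/mol.
Mass of Fe per formula unit: 1 × 55.845 = 55.845 g.
Weight fraction Fe = 55.845 / 501.815 = 0.1113.

11.13 mass %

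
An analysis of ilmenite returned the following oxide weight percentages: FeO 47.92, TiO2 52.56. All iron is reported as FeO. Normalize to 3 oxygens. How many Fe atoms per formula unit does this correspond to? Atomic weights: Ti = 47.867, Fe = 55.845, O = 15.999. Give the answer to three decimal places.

1.009 Fe apfu

FeO (M=71.844): mol = 0.66700; Fe = 0.66700, O = 0.66700.
TiO2 (M=79.865): mol = 0.65811; Ti = 0.65811, O = 1.31622.
ΣO = 1.98322; factor = 3/ΣO = 1.51269.
Fe apfu = 0.66700 × 1.51269 = 1.009.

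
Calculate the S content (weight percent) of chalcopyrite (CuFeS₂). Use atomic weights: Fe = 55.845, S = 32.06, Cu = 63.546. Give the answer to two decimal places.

34.94 weight percent

Formula mass = 1×63.546 + 1×55.845 + 2×32.06 = 183.511 g/mol, of which 64.120 g is S.
So S makes up 64.120/183.511 = 0.3494 of the mass, i.e. 34.94%.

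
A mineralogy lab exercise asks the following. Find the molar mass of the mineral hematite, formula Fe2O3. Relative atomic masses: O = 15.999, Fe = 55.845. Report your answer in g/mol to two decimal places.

159.69 g/mol

M = 2(55.845) + 3(15.999)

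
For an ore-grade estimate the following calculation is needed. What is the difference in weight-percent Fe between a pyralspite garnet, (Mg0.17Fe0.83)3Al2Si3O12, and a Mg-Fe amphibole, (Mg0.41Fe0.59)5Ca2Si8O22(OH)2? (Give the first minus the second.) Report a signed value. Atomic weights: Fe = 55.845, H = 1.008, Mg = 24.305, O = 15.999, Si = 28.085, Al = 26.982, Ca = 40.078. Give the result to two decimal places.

10.67 percentage points

Fe in (Mg0.17Fe0.83)3Al2Si3O12: molar mass 481.657 g/mol; 2.49×55.845 = 139.054 g → 28.87 wt%.
Fe in (Mg0.41Fe0.59)5Ca2Si8O22(OH)2: molar mass 905.396 g/mol; 2.95×55.845 = 164.743 g → 18.20 wt%.
Difference = 28.87 − 18.20 = 10.67 percentage points.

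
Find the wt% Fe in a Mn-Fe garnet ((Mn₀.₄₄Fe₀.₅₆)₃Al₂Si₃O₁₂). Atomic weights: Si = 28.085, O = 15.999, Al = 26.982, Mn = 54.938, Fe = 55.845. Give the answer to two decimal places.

Molar mass of (Mn₀.₄₄Fe₀.₅₆)₃Al₂Si₃O₁₂: 1.32*54.938 + 1.68*55.845 + 2*26.982 + 3*28.085 + 12*15.999 = 496.545 g/mol.
Mass of Fe per formula unit: 1.68 × 55.845 = 93.820 g.
Weight fraction Fe = 93.820 / 496.545 = 0.1889.

18.89 wt%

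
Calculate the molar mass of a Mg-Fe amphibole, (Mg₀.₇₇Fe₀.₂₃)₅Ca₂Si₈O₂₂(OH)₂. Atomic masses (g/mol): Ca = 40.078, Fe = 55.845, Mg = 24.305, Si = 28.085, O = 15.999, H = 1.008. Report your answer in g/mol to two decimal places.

M = 3.85(24.305) + 1.15(55.845) + 2(40.078) + 8(28.085) + 24(15.999) + 2(1.008)

848.62 g/mol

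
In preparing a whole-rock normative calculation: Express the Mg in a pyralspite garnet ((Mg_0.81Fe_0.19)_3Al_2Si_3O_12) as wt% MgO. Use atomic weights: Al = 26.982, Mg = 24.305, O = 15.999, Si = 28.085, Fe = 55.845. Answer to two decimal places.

Molar mass of (Mg_0.81Fe_0.19)_3Al_2Si_3O_12 = 2.43×24.305 + 0.57×55.845 + 2×26.982 + 3×28.085 + 12×15.999 = 421.100 g/mol.
Each formula unit contains 2.43 Mg, equivalent to 2.43/1 = 2.4300 mol MgO.
M(MgO) = 1×24.305 + 1×15.999 = 40.304 g/mol.
Mass of MgO per formula unit = 2.4300 × 40.304 = 97.939 g.
MgO wt% = 97.939 / 421.100 × 100 = 23.26%.

23.26 wt%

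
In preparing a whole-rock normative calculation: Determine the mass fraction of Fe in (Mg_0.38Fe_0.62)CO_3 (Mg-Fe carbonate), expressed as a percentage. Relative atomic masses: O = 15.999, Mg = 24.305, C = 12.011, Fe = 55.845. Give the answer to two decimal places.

Molar mass of (Mg_0.38Fe_0.62)CO_3: 0.38*24.305 + 0.62*55.845 + 1*12.011 + 3*15.999 = 103.868 g/mol.
Mass of Fe per formula unit: 0.62 × 55.845 = 34.624 g.
Weight fraction Fe = 34.624 / 103.868 = 0.3333.

33.33 weight percent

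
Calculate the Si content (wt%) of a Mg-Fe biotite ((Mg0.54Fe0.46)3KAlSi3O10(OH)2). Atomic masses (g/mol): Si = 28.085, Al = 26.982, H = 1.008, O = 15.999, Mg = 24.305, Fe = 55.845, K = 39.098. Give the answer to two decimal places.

M((Mg0.54Fe0.46)3KAlSi3O10(OH)2) = 460.779 g/mol.
Si contributes 3 × 28.085 = 84.255 g per mole.
84.255/460.779 = 0.1829 → 18.29%.

18.29 wt%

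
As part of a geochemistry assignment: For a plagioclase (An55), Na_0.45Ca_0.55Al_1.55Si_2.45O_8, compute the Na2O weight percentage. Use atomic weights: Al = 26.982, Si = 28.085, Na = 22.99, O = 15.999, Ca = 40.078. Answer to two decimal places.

5.15 wt%

Molar mass of Na_0.45Ca_0.55Al_1.55Si_2.45O_8 = 0.45*22.99 + 0.55*40.078 + 1.55*26.982 + 2.45*28.085 + 8*15.999 = 271.011 g/mol.
Each formula unit contains 0.45 Na, equivalent to 0.45/2 = 0.2250 mol Na2O.
M(Na2O) = 2×22.99 + 1×15.999 = 61.979 g/mol.
Mass of Na2O per formula unit = 0.2250 × 61.979 = 13.945 g.
Na2O wt% = 13.945 / 271.011 × 100 = 5.15%.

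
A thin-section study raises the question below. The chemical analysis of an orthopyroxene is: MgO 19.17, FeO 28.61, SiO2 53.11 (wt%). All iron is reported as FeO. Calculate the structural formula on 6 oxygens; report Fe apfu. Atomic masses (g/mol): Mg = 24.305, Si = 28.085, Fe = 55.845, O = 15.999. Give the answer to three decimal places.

0.904 Fe apfu

MgO: 19.17/40.304 = 0.47564 mol → 0.47564 mol Mg, 0.47564 mol O.
FeO: 28.61/71.844 = 0.39822 mol → 0.39822 mol Fe, 0.39822 mol O.
SiO2: 53.11/60.083 = 0.88394 mol → 0.88394 mol Si, 1.76788 mol O.
Total oxygen = 2.64174 mol. Normalization factor = 6/2.64174 = 2.27123.
Fe per 6 O = 0.39822 × 2.27123 = 0.904.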